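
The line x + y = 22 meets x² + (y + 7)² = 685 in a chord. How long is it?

Express y = −x + 22 and substitute into the circle:
2x² − 58x + 156 = 0  ⟹  x² − 29x + 78 = 0
x = 26 or x = 3, giving (26, −4) and (3, 19).
|(26, −4) − (3, 19)| = √((23)² + (−23)²) = 23√2.

23√2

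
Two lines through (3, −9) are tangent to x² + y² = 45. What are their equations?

x + 2y = −15 and 2x − y = 15

Let a tangent through (3, −9) have slope m. Its distance from (0, 0) must equal 3√5:
[m·(−3) − (9)]² = 45(m² + 1)
2m² − 3m − 2 = 0, so m = −1/2 or m = 2.
Through (3, −9) these give x + 2y = −15 and 2x − y = 15.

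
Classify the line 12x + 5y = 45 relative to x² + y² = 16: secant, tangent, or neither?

Centre (0, 0), r² = 16. Distance² from centre to line = (−45)²/169 = 2025/169.
Since d² < r², the line cuts the circle twice.

secant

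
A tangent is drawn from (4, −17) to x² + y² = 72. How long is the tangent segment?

With centre O = (0, 0), |OP|² = 305 and r² = 72.
Power of the point: PT² = |PO|² − r² = 233, so PT = √233.

√233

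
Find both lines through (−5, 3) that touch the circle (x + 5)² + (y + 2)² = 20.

A line y − (3) = m(x − (−5)) is tangent when its distance from (−5, −2) is 2√5:
(0m − (−5))² = 20(m² + 1)
4m² − 1 = 0, so m = −1/2 or m = 1/2.
With m = −1/2: x + 2y = 1. With m = 1/2: x − 2y = −11.

x + 2y = 1 and x − 2y = −11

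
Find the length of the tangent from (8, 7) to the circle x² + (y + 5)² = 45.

√163

The centre is (0, −5) and r = 3√5. The square of the distance from P to the centre is 64 + 144 = 208.
By the tangent–radius right angle, tangent length = √(|PO|² − r²) = √163.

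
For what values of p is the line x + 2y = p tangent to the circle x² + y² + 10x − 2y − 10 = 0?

p = −3 ± 6√5

The line touches the circle iff its distance from (−5, 1) is 6:
|1·(−5) + 2·1 − p| / √5 = 6
|p − (−3)| = 6√5.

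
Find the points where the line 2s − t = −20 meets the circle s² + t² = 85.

Express t = 2s + 20 and substitute into the circle:
5s² + 80s + 315 = 0  ⟹  s² + 16s + 63 = 0
s = −7 or s = −9, giving (−7, 6) and (−9, 2).

(−9, 2) and (−7, 6)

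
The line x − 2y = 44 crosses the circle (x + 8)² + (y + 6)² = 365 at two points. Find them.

(−6, −25) and (6, −19)

From the line, y = (−44 + x)/2. Substituting:
5x² − 180 = 0  ⟹  x² − 36 = 0
x = 6 or x = −6, giving (6, −19) and (−6, −25).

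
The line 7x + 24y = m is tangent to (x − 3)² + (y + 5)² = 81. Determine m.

For a tangent, require d(centre, line) = r = 9.
|7·3 + 24·(−5) − m| / √625 = 9
|m − (−99)| = 9·25, so m = 126 or m = −324.

m = −324 or m = 126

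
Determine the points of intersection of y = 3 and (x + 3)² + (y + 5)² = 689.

Express y = 3 and substitute into the circle:
x² + 6x − 616 = 0
x = 22 or x = −28, giving (22, 3) and (−28, 3).

(−28, 3) and (22, 3)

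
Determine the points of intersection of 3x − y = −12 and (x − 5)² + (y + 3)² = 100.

From the line, y = 3x + 12. Substituting:
10x² + 80x + 150 = 0  ⟹  x² + 8x + 15 = 0
x = −3 or x = −5, giving (−3, 3) and (−5, −3).

(−5, −3) and (−3, 3)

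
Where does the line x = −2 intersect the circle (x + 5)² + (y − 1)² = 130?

(−2, −10) and (−2, 12)

The line gives x = −2. Substituting into the circle:
y² − 2y − 120 = 0
y = 12 or y = −10, giving (−2, 12) and (−2, −10).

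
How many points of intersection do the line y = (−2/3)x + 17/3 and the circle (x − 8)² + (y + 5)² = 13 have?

0

d² = (2·8 + 3·(−5) − (17))²/13 = 256/13; r² = 13.
Since d² > r², the line lies outside the circle.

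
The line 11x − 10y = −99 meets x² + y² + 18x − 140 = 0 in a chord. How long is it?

Substitute y = (99 + 11x)/10:
221x² + 3978x − 4199 = 0  ⟹  x² + 18x − 19 = 0
x = 1 or x = −19, giving (1, 11) and (−19, −11).
Chord length = distance between (1, 11) and (−19, −11) = √884 = 2√221.

2√221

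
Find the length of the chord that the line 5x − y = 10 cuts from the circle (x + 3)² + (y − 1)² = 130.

Centre (−3, 1), r² = 130. Perpendicular distance d from centre to line = |−26| / √26 = 26/√26.
Half the chord is √(r² − d²) = √(104), so the full chord is 4√26.

4√26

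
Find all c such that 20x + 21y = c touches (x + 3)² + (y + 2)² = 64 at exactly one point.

c = −334 or c = 130

The line touches the circle iff its distance from (−3, −2) is 8:
|20·(−3) + 21·(−2) − c| / √841 = 8
|c − (−102)| = 8·29, so c = 130 or c = −334.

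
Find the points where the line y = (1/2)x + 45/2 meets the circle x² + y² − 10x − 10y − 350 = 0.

Substitute y = (45 + x)/2:
5x² + 30x − 275 = 0  ⟹  x² + 6x − 55 = 0
x = 5 or x = −11, giving (5, 25) and (−11, 17).

(−11, 17) and (5, 25)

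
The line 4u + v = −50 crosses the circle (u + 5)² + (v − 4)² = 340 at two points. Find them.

(−17, 18) and (−9, −14)

From the line, v = −4u − 50. Substituting:
17u² + 442u + 2601 = 0  ⟹  u² + 26u + 153 = 0
u = −9 or u = −17, giving (−9, −14) and (−17, 18).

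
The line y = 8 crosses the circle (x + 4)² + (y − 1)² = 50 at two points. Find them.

From the line, y = 8. Substituting:
x² + 8x + 15 = 0
x = −3 or x = −5, giving (−3, 8) and (−5, 8).

(−5, 8) and (−3, 8)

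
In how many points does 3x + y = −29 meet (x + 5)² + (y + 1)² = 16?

0

d² = (3·(−5) + 1·(−1) − (−29))²/10 = 169/10; r² = 16.
Since d² > r², the line lies outside the circle.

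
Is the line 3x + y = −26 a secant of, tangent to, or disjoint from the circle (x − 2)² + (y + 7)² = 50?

Substituting the line into the circle gives 10x² + 110x + 315 = 0.
Δ = 12100 − 12600 = −500.
No real roots: the line does not meet the circle.

disjoint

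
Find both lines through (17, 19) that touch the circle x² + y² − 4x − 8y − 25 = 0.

x − 2y = −21 and 2x − y = 15

A line y − (19) = m(x − (17)) is tangent when its distance from (2, 4) is 3√5:
(−15m − (−15))² = 45(m² + 1)
2m² − 5m + 2 = 0, so m = 1/2 or m = 2.
With m = 1/2: x − 2y = −21. With m = 2: 2x − y = 15.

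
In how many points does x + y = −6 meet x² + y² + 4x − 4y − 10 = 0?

d² = (1·(−2) + 1·2 − (−6))²/2 = 18; r² = 18.
Since d² = r², the line is tangent.

1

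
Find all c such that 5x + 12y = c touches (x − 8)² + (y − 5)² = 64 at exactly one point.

For a tangent, require d(centre, line) = r = 8.
|5·8 + 12·5 − c| / √169 = 8
|c − (100)| = 8·13, so c = 204 or c = −4.

c = −4 or c = 204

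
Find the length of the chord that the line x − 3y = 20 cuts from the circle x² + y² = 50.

2√10

The distance from (0, 0) to the line is 20/√10, and r² = 50.
Chord = 2√(r² − d²) = 2·√(10) = 2√10.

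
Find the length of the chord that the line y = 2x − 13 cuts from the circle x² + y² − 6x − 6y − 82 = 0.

8√5

Substitute y = 2x − 13:
5x² − 70x + 165 = 0  ⟹  x² − 14x + 33 = 0
x = 11 or x = 3, giving (11, 9) and (3, −7).
Chord length = distance between (11, 9) and (3, −7) = √320 = 8√5.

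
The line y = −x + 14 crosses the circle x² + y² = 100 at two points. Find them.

Express y = −x + 14 and substitute into the circle:
2x² − 28x + 96 = 0  ⟹  x² − 14x + 48 = 0
x = 8 or x = 6, giving (8, 6) and (6, 8).

(6, 8) and (8, 6)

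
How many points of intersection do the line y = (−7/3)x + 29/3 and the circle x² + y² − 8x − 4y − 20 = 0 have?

Centre (4, 2), r² = 40. Distance² from centre to line = (5)²/58 = 25/58.
Since d² < r², the line cuts the circle twice.

2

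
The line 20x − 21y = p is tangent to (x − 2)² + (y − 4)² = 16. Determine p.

Tangency holds when the distance from the centre (2, 4) to the line equals the radius 4:
|20·2 − 21·4 − p| / √841 = 4
|p − (−44)| = 4·29, so p = 72 or p = −160.

p = −160 or p = 72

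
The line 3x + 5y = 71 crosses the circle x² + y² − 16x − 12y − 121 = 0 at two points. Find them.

Express y = (71 − 3x)/5 and substitute into the circle:
34x² − 646x − 2244 = 0  ⟹  x² − 19x − 66 = 0
x = 22 or x = −3, giving (22, 1) and (−3, 16).

(−3, 16) and (22, 1)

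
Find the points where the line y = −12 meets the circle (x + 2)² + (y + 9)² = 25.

From the line, y = −12. Substituting:
x² + 4x − 12 = 0
x = 2 or x = −6, giving (2, −12) and (−6, −12).

(−6, −12) and (2, −12)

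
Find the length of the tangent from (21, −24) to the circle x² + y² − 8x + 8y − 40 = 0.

√617

Centre (4, −4), r² = 72. |PO|² = (17)² + (−20)² = 689.
The tangent meets the radius at right angles, so tangent² = |PO|² − r² = 689 − 72 = 617.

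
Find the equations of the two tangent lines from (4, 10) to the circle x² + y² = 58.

7x + 3y = 58 and 3x − 7y = −58

Write the tangent as mx − y + (10 − m·(4)) = 0 and set its distance from the centre to √58:
[m·(−4) − (−10)]² = 58(m² + 1)
21m² + 40m − 21 = 0, so m = −7/3 or m = 3/7.
Through (4, 10) these give 7x + 3y = 58 and 3x − 7y = −58.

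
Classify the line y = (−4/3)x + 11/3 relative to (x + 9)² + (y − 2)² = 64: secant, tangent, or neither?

neither

Substituting the line into the circle gives 25x² + 122x + 178 = 0.
Δ = 14884 − 17800 = −2916.
No real roots: the line does not meet the circle.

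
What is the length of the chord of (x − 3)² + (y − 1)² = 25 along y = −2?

Centre (3, 1), r² = 25. Perpendicular distance d from centre to line = |3| / √1 = 3.
Chord = 2√(r² − d²) = 2·√(16) = 8.

8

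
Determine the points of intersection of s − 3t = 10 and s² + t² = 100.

From the line, t = (−10 + s)/3. Substituting:
10s² − 20s − 800 = 0  ⟹  s² − 2s − 80 = 0
s = 10 or s = −8, giving (10, 0) and (−8, −6).

(−8, −6) and (10, 0)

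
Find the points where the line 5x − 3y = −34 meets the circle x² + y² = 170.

Substitute y = (34 + 5x)/3:
34x² + 340x − 374 = 0  ⟹  x² + 10x − 11 = 0
x = 1 or x = −11, giving (1, 13) and (−11, −7).

(−11, −7) and (1, 13)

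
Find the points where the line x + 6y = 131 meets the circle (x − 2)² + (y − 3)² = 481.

(−7, 23) and (17, 19)

From the line, y = (131 − x)/6. Substituting:
37x² − 370x − 4403 = 0  ⟹  x² − 10x − 119 = 0
x = 17 or x = −7, giving (17, 19) and (−7, 23).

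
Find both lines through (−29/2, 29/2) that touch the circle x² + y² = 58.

Write the tangent as mx − y + (29/2 − m·(−29/2)) = 0 and set its distance from the centre to √58:
(29/2m − (−29/2))² = 58(m² + 1)
21m² + 58m + 21 = 0, so m = −3/7 or m = −7/3.
Through (−29/2, 29/2) these give 3x + 7y = 58 and 7x + 3y = −58.

3x + 7y = 58 and 7x + 3y = −58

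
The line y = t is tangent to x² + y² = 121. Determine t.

The line touches the circle iff its distance from (0, 0) is 11:
|0·0 + 1·0 − t| / √1 = 11
|t| = 11, so t = 11 or t = −11.

t = −11 or t = 11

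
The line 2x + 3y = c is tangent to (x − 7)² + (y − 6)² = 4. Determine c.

For a tangent, require d(centre, line) = r = 2.
|2·7 + 3·6 − c| / √13 = 2
|c − (32)| = 2√13.

c = 32 ± 2√13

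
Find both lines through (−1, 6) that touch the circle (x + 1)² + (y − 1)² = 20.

x − 2y = −13 and x + 2y = 11

Let a tangent through (−1, 6) have slope m. Its distance from (−1, 1) must equal 2√5:
[m·(0) − (−5)]² = 20(m² + 1)
4m² − 1 = 0, so m = 1/2 or m = −1/2.
Through (−1, 6) these give x − 2y = −13 and x + 2y = 11.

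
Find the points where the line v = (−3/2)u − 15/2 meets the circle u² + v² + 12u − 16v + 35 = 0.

From the line, v = (−15 − 3u)/2. Substituting:
13u² + 234u + 845 = 0  ⟹  u² + 18u + 65 = 0
u = −5 or u = −13, giving (−5, 0) and (−13, 12).

(−13, 12) and (−5, 0)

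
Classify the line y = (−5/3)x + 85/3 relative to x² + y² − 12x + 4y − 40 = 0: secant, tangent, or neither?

d² = (5·6 + 3·(−2) − (85))²/34 = 3721/34; r² = 80.
Since d² > r², the line lies outside the circle.

neither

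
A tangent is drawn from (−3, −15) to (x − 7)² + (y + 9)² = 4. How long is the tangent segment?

2√33

The centre is (7, −9) and r = 2. The square of the distance from P to the centre is 100 + 36 = 136.
The tangent meets the radius at right angles, so tangent² = |PO|² − r² = 136 − 4 = 132.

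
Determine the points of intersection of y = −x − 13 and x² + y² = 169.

(−13, 0) and (0, −13)

Substitute y = −x − 13:
2x² + 26x = 0  ⟹  x² + 13x = 0
x = 0 or x = −13, giving (0, −13) and (−13, 0).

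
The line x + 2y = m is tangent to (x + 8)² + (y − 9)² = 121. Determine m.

m = 10 ± 11√5

For a tangent, require d(centre, line) = r = 11.
|1·(−8) + 2·9 − m| / √5 = 11
|m − (10)| = 11√5.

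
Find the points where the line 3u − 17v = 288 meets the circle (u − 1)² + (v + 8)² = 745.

From the line, v = (−288 + 3u)/17. Substituting:
298u² − 1490u − 191912 = 0  ⟹  u² − 5u − 644 = 0
u = 28 or u = −23, giving (28, −12) and (−23, −21).

(−23, −21) and (28, −12)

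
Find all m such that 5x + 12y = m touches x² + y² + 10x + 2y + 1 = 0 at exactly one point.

m = −102 or m = 28

Tangency holds when the distance from the centre (−5, −1) to the line equals the radius 5:
|5·(−5) + 12·(−1) − m| / √169 = 5
|m − (−37)| = 5·13, so m = 28 or m = −102.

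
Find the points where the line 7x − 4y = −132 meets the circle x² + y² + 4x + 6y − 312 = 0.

(−20, −2) and (−12, 12)

Express y = (132 + 7x)/4 and substitute into the circle:
65x² + 2080x + 15600 = 0  ⟹  x² + 32x + 240 = 0
x = −12 or x = −20, giving (−12, 12) and (−20, −2).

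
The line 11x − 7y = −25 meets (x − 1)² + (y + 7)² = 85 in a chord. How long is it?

√170

The distance from (1, −7) to the line is 85/√170, and r² = 85.
Half the chord is √(r² − d²) = √(85/2), so the full chord is √170.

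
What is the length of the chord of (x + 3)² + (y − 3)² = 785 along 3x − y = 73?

5√10

The distance from (−3, 3) to the line is 85/√10, and r² = 785.
Chord = 2√(r² − d²) = 2·√(125/2) = 5√10.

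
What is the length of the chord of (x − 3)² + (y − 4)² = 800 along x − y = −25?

Express y = x + 25 and substitute into the circle:
2x² + 36x − 350 = 0  ⟹  x² + 18x − 175 = 0
x = 7 or x = −25, giving (7, 32) and (−25, 0).
Chord length = distance between (7, 32) and (−25, 0) = √2048 = 32√2.

32√2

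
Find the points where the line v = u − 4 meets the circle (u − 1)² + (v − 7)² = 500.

(−9, −13) and (21, 17)

Substitute v = u − 4:
2u² − 24u − 378 = 0  ⟹  u² − 12u − 189 = 0
u = 21 or u = −9, giving (21, 17) and (−9, −13).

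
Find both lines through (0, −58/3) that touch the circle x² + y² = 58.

7x + 3y = −58 and 7x − 3y = 58

Write the tangent as mx − y + (−58/3 − m·(0)) = 0 and set its distance from the centre to √58:
(0m − (58/3))² = 58(m² + 1)
9m² − 49 = 0, so m = −7/3 or m = 7/3.
Through (0, −58/3) these give 7x + 3y = −58 and 7x − 3y = 58.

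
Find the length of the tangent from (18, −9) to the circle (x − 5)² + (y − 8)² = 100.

√358

With centre O = (5, 8), |OP|² = 458 and r² = 100.
Power of the point: PT² = |PO|² − r² = 358, so PT = √358.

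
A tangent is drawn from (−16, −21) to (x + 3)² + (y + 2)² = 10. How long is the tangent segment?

Centre (−3, −2), r² = 10. |PO|² = (−13)² + (−19)² = 530.
Power of the point: PT² = |PO|² − r² = 520, so PT = 2√130.

2√130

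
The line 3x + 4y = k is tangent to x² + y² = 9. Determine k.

k = −15 or k = 15

Tangency holds when the distance from the centre (0, 0) to the line equals the radius 3:
|3·0 + 4·0 − k| / √25 = 3
|k| = 3·5, so k = 15 or k = −15.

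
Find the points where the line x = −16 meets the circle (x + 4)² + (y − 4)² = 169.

The line gives x = −16. Substituting into the circle:
y² − 8y − 9 = 0
y = 9 or y = −1, giving (−16, 9) and (−16, −1).

(−16, −1) and (−16, 9)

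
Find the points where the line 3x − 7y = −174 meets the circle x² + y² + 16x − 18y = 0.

(−16, 18) and (−9, 21)

Express y = (174 + 3x)/7 and substitute into the circle:
58x² + 1450x + 8352 = 0  ⟹  x² + 25x + 144 = 0
x = −9 or x = −16, giving (−9, 21) and (−16, 18).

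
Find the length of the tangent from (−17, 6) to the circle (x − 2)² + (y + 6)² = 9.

4√31

With centre O = (2, −6), |OP|² = 505 and r² = 9.
Power of the point: PT² = |PO|² − r² = 496, so PT = 4√31.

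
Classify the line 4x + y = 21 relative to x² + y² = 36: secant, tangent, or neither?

secant

Substituting the line into the circle gives 17x² − 168x + 405 = 0.
Δ = 28224 − 27540 = 684.
Two real roots: the line is a secant.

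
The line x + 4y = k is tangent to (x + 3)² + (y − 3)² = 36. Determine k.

k = 9 ± 6√17

The line touches the circle iff its distance from (−3, 3) is 6:
|1·(−3) + 4·3 − k| / √17 = 6
|k − (9)| = 6√17.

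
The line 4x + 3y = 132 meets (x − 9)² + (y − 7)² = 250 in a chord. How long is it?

Centre (9, 7), r² = 250. Perpendicular distance d from centre to line = |−75| / √25 = 75/√25.
Half the chord is √(r² − d²) = √(25), so the full chord is 10.

10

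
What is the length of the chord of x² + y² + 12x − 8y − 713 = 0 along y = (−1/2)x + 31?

From the line, y = (62 − x)/2. Substituting:
5x² − 60x = 0  ⟹  x² − 12x = 0
x = 12 or x = 0, giving (12, 25) and (0, 31).
Chord length = distance between (12, 25) and (0, 31) = √180 = 6√5.

6√5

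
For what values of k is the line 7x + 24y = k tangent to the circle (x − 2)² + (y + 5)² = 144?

For a tangent, require d(centre, line) = r = 12.
|7·2 + 24·(−5) − k| / √625 = 12
|k − (−106)| = 12·25, so k = 194 or k = −406.

k = −406 or k = 194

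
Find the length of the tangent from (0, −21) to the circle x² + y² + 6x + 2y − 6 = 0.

√393

The centre is (−3, −1) and r = 4. The square of the distance from P to the centre is 9 + 400 = 409.
Power of the point: PT² = |PO|² − r² = 393, so PT = √393.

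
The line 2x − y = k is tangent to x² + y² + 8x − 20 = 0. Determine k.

k = −8 ± 6√5

For a tangent, require d(centre, line) = r = 6.
|2·(−4) − 1·0 − k| / √5 = 6
|k − (−8)| = 6√5.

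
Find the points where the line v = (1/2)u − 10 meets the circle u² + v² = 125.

(−2, −11) and (10, −5)

From the line, v = (−20 + u)/2. Substituting:
5u² − 40u − 100 = 0  ⟹  u² − 8u − 20 = 0
u = 10 or u = −2, giving (10, −5) and (−2, −11).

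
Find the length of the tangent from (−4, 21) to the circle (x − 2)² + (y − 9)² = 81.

3√11

With centre O = (2, 9), |OP|² = 180 and r² = 81.
Power of the point: PT² = |PO|² − r² = 99, so PT = 3√11.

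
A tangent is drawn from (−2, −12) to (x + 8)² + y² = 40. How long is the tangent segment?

Centre (−8, 0), r² = 40. |PO|² = (6)² + (−12)² = 180.
The tangent meets the radius at right angles, so tangent² = |PO|² − r² = 180 − 40 = 140.

2√35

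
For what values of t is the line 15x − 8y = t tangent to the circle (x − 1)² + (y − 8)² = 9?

t = −100 or t = 2

For a tangent, require d(centre, line) = r = 3.
|15·1 − 8·8 − t| / √289 = 3
|t − (−49)| = 3·17, so t = 2 or t = −100.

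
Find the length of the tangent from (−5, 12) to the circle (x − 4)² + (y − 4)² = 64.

Centre (4, 4), r² = 64. |PO|² = (−9)² + (8)² = 145.
The tangent meets the radius at right angles, so tangent² = |PO|² − r² = 145 − 64 = 81.

9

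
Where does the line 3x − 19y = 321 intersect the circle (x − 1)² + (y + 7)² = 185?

(−7, −18) and (12, −15)

From the line, y = (−321 + 3x)/19. Substituting:
370x² − 1850x − 31080 = 0  ⟹  x² − 5x − 84 = 0
x = 12 or x = −7, giving (12, −15) and (−7, −18).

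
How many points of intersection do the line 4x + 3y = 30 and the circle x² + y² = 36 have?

Centre (0, 0), r² = 36. Distance² from centre to line = (−30)²/25 = 36.
Since d² = r², the line is tangent.

1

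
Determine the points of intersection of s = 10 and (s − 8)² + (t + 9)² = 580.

(10, −33) and (10, 15)

The line gives s = 10. Substituting into the circle:
t² + 18t − 495 = 0
t = 15 or t = −33, giving (10, 15) and (10, −33).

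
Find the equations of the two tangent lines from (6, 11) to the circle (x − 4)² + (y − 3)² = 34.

3x − 5y = −37 and 5x + 3y = 63

Let a tangent through (6, 11) have slope m. Its distance from (4, 3) must equal √34:
[m·(−2) − (−8)]² = 34(m² + 1)
15m² + 16m − 15 = 0, so m = 3/5 or m = −5/3.
With m = 3/5: 3x − 5y = −37. With m = −5/3: 5x + 3y = 63.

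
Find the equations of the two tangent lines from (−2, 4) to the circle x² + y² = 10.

3x − y = −10 and x + 3y = 10

Write the tangent as mx − y + (4 − m·(−2)) = 0 and set its distance from the centre to √10:
(2m − (−4))² = 10(m² + 1)
3m² − 8m − 3 = 0, so m = 3 or m = −1/3.
Through (−2, 4) these give 3x − y = −10 and x + 3y = 10.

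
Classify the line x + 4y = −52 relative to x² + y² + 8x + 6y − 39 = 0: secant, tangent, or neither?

Centre (−4, −3), r² = 64. Distance² from centre to line = (36)²/17 = 1296/17.
Since d² > r², the line lies outside the circle.

neither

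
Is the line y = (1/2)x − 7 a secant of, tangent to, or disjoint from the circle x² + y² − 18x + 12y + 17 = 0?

secant

Substituting the line into the circle gives 5x² − 76x − 72 = 0.
Discriminant = (−76)² − 4·5·(−72) = 7216 > 0.
Two real roots: the line is a secant.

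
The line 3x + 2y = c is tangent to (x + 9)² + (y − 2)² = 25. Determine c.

The line touches the circle iff its distance from (−9, 2) is 5:
|3·(−9) + 2·2 − c| / √13 = 5
|c − (−23)| = 5√13.

c = −23 ± 5√13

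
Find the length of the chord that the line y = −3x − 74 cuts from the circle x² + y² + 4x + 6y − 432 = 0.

Express y = −3x − 74 and substitute into the circle:
10x² + 430x + 4600 = 0  ⟹  x² + 43x + 460 = 0
x = −20 or x = −23, giving (−20, −14) and (−23, −5).
Chord length = distance between (−20, −14) and (−23, −5) = √90 = 3√10.

3√10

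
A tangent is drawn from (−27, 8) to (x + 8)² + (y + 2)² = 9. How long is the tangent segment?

Centre (−8, −2), r² = 9. |PO|² = (−19)² + (10)² = 461.
The tangent meets the radius at right angles, so tangent² = |PO|² − r² = 461 − 9 = 452.

2√113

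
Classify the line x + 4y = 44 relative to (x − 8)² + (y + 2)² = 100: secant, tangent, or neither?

Centre (8, −2), r² = 100. Distance² from centre to line = (−44)²/17 = 1936/17.
Since d² > r², the line lies outside the circle.

neither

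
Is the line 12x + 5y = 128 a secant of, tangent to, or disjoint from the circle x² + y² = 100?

secant

Substituting the line into the circle gives 169x² − 3072x + 13884 = 0.
Δ = 9437184 − 9385584 = 51600.
Two real roots: the line is a secant.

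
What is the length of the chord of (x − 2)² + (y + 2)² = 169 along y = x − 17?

13√2

Centre (2, −2), r² = 169. Perpendicular distance d from centre to line = |−13| / √2 = 13/√2.
Chord = 2√(r² − d²) = 2·√(169/2) = 13√2.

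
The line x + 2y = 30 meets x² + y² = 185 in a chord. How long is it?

The distance from (0, 0) to the line is 30/√5, and r² = 185.
Half the chord is √(r² − d²) = √(5), so the full chord is 2√5.

2√5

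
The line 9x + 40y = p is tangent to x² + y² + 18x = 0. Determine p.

For a tangent, require d(centre, line) = r = 9.
|9·(−9) + 40·0 − p| / √1681 = 9
|p − (−81)| = 9·41, so p = 288 or p = −450.

p = −450 or p = 288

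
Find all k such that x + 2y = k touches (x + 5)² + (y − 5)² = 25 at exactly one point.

k = 5 ± 5√5

Tangency holds when the distance from the centre (−5, 5) to the line equals the radius 5:
|1·(−5) + 2·5 − k| / √5 = 5
|k − (5)| = 5√5.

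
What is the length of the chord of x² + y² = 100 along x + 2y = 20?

4√5

Substitute y = (20 − x)/2:
5x² − 40x = 0  ⟹  x² − 8x = 0
x = 8 or x = 0, giving (8, 6) and (0, 10).
Chord length = distance between (8, 6) and (0, 10) = √80 = 4√5.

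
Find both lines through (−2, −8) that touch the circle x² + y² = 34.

3x − 5y = 34 and 5x + 3y = −34

Let a tangent through (−2, −8) have slope m. Its distance from (0, 0) must equal √34:
(2m − (8))² = 34(m² + 1)
15m² + 16m − 15 = 0, so m = 3/5 or m = −5/3.
With m = 3/5: 3x − 5y = 34. With m = −5/3: 5x + 3y = −34.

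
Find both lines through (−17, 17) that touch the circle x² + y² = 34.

5x + 3y = −34 and 3x + 5y = 34

Let a tangent through (−17, 17) have slope m. Its distance from (0, 0) must equal √34:
[m·(17) − (−17)]² = 34(m² + 1)
15m² + 34m + 15 = 0, so m = −5/3 or m = −3/5.
With m = −5/3: 5x + 3y = −34. With m = −3/5: 3x + 5y = 34.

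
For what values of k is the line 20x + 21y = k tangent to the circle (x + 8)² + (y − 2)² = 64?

The line touches the circle iff its distance from (−8, 2) is 8:
|20·(−8) + 21·2 − k| / √841 = 8
|k − (−118)| = 8·29, so k = 114 or k = −350.

k = −350 or k = 114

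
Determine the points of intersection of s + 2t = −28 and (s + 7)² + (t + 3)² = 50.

Substitute t = (−28 − s)/2:
5s² + 100s + 480 = 0  ⟹  s² + 20s + 96 = 0
s = −8 or s = −12, giving (−8, −10) and (−12, −8).

(−12, −8) and (−8, −10)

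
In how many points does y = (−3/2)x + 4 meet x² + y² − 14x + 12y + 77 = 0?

Substituting the line into the circle gives 13x² − 176x + 564 = 0.
Discriminant = (−176)² − 4·13·(564) = 1648 > 0.
Two real roots: the line is a secant.

2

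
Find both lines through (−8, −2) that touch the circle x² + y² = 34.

3x + 5y = −34 and 5x − 3y = −34

Let a tangent through (−8, −2) have slope m. Its distance from (0, 0) must equal √34:
[m·(8) − (2)]² = 34(m² + 1)
15m² − 16m − 15 = 0, so m = −3/5 or m = 5/3.
Through (−8, −2) these give 3x + 5y = −34 and 5x − 3y = −34.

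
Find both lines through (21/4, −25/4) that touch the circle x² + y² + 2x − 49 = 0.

Let a tangent through (21/4, −25/4) have slope m. Its distance from (−1, 0) must equal 5√2:
[m·(−25/4) − (25/4)]² = 50(m² + 1)
7m² − 50m + 7 = 0, so m = 7 or m = 1/7.
With m = 7: 7x − y = 43. With m = 1/7: x − 7y = 49.

7x − y = 43 and x − 7y = 49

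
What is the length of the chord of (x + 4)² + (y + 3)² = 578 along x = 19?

Centre (−4, −3), r² = 578. Perpendicular distance d from centre to line = |−23| / √1 = 23.
Chord = 2√(r² − d²) = 2·√(49) = 14.

14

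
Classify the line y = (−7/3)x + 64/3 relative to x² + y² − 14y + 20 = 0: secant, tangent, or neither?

neither

Centre (0, 7), r² = 29. Distance² from centre to line = (−43)²/58 = 1849/58.
Since d² > r², the line lies outside the circle.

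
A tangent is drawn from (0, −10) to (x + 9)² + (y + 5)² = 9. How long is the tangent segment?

√97

With centre O = (−9, −5), |OP|² = 106 and r² = 9.
Power of the point: PT² = |PO|² − r² = 97, so PT = √97.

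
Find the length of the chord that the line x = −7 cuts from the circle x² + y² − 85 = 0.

The line gives x = −7. Substituting into the circle:
y² − 36 = 0
y = 6 or y = −6, giving (−7, 6) and (−7, −6).
Chord length = distance between (−7, 6) and (−7, −6) = √144 = 12.

12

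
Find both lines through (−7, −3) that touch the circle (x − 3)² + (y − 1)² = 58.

7x − 3y = −40 and 3x + 7y = −42

A line y − (−3) = m(x − (−7)) is tangent when its distance from (3, 1) is √58:
[m·(10) − (4)]² = 58(m² + 1)
21m² − 40m − 21 = 0, so m = 7/3 or m = −3/7.
With m = 7/3: 7x − 3y = −40. With m = −3/7: 3x + 7y = −42.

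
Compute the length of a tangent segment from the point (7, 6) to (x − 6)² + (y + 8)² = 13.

2√46

The centre is (6, −8) and r = √13. The square of the distance from P to the centre is 1 + 196 = 197.
Power of the point: PT² = |PO|² − r² = 184, so PT = 2√46.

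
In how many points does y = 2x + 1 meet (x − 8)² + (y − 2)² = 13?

0

d² = (2·8 − 1·2 − (−1))²/5 = 45; r² = 13.
Since d² > r², the line lies outside the circle.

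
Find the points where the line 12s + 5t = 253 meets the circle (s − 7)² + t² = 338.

Express t = (253 − 12s)/5 and substitute into the circle:
169s² − 6422s + 56784 = 0  ⟹  s² − 38s + 336 = 0
s = 24 or s = 14, giving (24, −7) and (14, 17).

(14, 17) and (24, −7)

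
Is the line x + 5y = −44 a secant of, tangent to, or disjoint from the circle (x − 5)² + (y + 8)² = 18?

secant

Substituting the line into the circle gives 26x² − 242x + 191 = 0.
Discriminant = (−242)² − 4·26·(191) = 38700 > 0.
Two real roots: the line is a secant.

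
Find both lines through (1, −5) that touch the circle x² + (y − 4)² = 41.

A line y − (−5) = m(x − (1)) is tangent when its distance from (0, 4) is √41:
(−1m − (9))² = 41(m² + 1)
20m² − 9m − 20 = 0, so m = 5/4 or m = −4/5.
With m = 5/4: 5x − 4y = 25. With m = −4/5: 4x + 5y = −21.

5x − 4y = 25 and 4x + 5y = −21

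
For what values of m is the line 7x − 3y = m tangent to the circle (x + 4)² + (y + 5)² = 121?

For a tangent, require d(centre, line) = r = 11.
|7·(−4) − 3·(−5) − m| / √58 = 11
|m − (−13)| = 11√58.

m = −13 ± 11√58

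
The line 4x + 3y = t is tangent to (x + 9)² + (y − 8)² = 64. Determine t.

t = −52 or t = 28

For a tangent, require d(centre, line) = r = 8.
|4·(−9) + 3·8 − t| / √25 = 8
|t − (−12)| = 8·5, so t = 28 or t = −52.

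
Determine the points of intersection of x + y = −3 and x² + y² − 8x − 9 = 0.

Express y = −x − 3 and substitute into the circle:
2x² − 2x = 0  ⟹  x² − x = 0
x = 1 or x = 0, giving (1, −4) and (0, −3).

(0, −3) and (1, −4)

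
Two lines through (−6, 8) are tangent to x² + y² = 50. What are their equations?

Write the tangent as mx − y + (8 − m·(−6)) = 0 and set its distance from the centre to 5√2:
[m·(6) − (−8)]² = 50(m² + 1)
7m² − 48m − 7 = 0, so m = 7 or m = −1/7.
Through (−6, 8) these give 7x − y = −50 and x + 7y = 50.

7x − y = −50 and x + 7y = 50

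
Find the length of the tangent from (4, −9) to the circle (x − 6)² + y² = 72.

The centre is (6, 0) and r = 6√2. The square of the distance from P to the centre is 4 + 81 = 85.
By the tangent–radius right angle, tangent length = √(|PO|² − r²) = √13.

√13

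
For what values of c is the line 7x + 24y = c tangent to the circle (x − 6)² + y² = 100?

The line touches the circle iff its distance from (6, 0) is 10:
|7·6 + 24·0 − c| / √625 = 10
|c − (42)| = 10·25, so c = 292 or c = −208.

c = −208 or c = 292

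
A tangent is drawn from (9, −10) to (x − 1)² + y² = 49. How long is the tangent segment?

With centre O = (1, 0), |OP|² = 164 and r² = 49.
By the tangent–radius right angle, tangent length = √(|PO|² − r²) = √115.

√115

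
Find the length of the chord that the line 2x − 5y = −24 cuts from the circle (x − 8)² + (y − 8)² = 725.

10√29

Centre (8, 8), r² = 725. Perpendicular distance d from centre to line = |0| / √29 = 0/√29.
Half the chord is √(r² − d²) = √(725), so the full chord is 10√29.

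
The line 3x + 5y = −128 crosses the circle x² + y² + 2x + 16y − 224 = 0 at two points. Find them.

Express y = (−128 − 3x)/5 and substitute into the circle:
34x² + 578x + 544 = 0  ⟹  x² + 17x + 16 = 0
x = −1 or x = −16, giving (−1, −25) and (−16, −16).

(−16, −16) and (−1, −25)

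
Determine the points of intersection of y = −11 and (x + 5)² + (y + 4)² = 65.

(−9, −11) and (−1, −11)

From the line, y = −11. Substituting:
x² + 10x + 9 = 0
x = −1 or x = −9, giving (−1, −11) and (−9, −11).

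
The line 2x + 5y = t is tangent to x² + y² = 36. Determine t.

For a tangent, require d(centre, line) = r = 6.
|2·0 + 5·0 − t| / √29 = 6
|t| = 6√29.

t = ±6√29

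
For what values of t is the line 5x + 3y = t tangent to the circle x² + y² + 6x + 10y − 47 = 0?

t = −30 ± 9√34

For a tangent, require d(centre, line) = r = 9.
|5·(−3) + 3·(−5) − t| / √34 = 9
|t − (−30)| = 9√34.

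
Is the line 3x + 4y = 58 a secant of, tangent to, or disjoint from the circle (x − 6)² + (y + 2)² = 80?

d² = (3·6 + 4·(−2) − (58))²/25 = 2304/25; r² = 80.
Since d² > r², the line lies outside the circle.

disjoint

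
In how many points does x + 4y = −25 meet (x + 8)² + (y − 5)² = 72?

Substituting the line into the circle gives 17x² + 346x + 1897 = 0.
Δ = 119716 − 128996 = −9280.
No real roots: the line does not meet the circle.

0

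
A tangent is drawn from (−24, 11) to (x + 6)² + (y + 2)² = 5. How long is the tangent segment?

2√122

Centre (−6, −2), r² = 5. |PO|² = (−18)² + (13)² = 493.
By the tangent–radius right angle, tangent length = √(|PO|² − r²) = √488 = 2√122.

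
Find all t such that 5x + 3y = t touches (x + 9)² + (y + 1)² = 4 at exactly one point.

t = −48 ± 2√34

The line touches the circle iff its distance from (−9, −1) is 2:
|5·(−9) + 3·(−1) − t| / √34 = 2
|t − (−48)| = 2√34.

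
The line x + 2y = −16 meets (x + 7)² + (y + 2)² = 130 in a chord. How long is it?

10√5

Substitute y = (−16 − x)/2:
5x² + 80x − 180 = 0  ⟹  x² + 16x − 36 = 0
x = 2 or x = −18, giving (2, −9) and (−18, 1).
Chord length = distance between (2, −9) and (−18, 1) = √500 = 10√5.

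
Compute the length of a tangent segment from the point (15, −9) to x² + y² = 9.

3√33

With centre O = (0, 0), |OP|² = 306 and r² = 9.
The tangent meets the radius at right angles, so tangent² = |PO|² − r² = 306 − 9 = 297.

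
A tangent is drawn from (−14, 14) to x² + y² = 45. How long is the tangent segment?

√347

With centre O = (0, 0), |OP|² = 392 and r² = 45.
The tangent meets the radius at right angles, so tangent² = |PO|² − r² = 392 − 45 = 347.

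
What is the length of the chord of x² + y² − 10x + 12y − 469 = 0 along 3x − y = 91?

Express y = 3x − 91 and substitute into the circle:
10x² − 520x + 6720 = 0  ⟹  x² − 52x + 672 = 0
x = 28 or x = 24, giving (28, −7) and (24, −19).
|(28, −7) − (24, −19)| = √((4)² + (12)²) = 4√10.

4√10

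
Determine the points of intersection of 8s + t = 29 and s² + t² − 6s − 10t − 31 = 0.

Substitute t = −8s + 29:
65s² − 390s + 520 = 0  ⟹  s² − 6s + 8 = 0
s = 4 or s = 2, giving (4, −3) and (2, 13).

(2, 13) and (4, −3)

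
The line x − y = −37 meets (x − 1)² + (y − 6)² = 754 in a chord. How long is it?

22√2

Express y = x + 37 and substitute into the circle:
2x² + 60x + 208 = 0  ⟹  x² + 30x + 104 = 0
x = −4 or x = −26, giving (−4, 33) and (−26, 11).
Chord length = distance between (−4, 33) and (−26, 11) = √968 = 22√2.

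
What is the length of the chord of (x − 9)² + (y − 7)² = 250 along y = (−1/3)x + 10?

10√10

Centre (9, 7), r² = 250. Perpendicular distance d from centre to line = |0| / √10 = 0/√10.
Half the chord is √(r² − d²) = √(250), so the full chord is 10√10.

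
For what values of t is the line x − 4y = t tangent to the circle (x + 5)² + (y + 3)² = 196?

t = 7 ± 14√17

Tangency holds when the distance from the centre (−5, −3) to the line equals the radius 14:
|1·(−5) − 4·(−3) − t| / √17 = 14
|t − (7)| = 14√17.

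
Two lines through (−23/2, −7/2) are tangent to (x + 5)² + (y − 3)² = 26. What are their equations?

Write the tangent as mx − y + (−7/2 − m·(−23/2)) = 0 and set its distance from the centre to √26:
[m·(13/2) − (13/2)]² = 26(m² + 1)
5m² − 26m + 5 = 0, so m = 5 or m = 1/5.
With m = 5: 5x − y = −54. With m = 1/5: x − 5y = 6.

5x − y = −54 and x − 5y = 6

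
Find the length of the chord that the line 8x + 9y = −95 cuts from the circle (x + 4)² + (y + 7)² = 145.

2√145

The distance from (−4, −7) to the line is 0/√145, and r² = 145.
Chord = 2√(r² − d²) = 2·√(145) = 2√145.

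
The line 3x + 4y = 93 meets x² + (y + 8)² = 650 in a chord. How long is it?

10

From the line, y = (93 − 3x)/4. Substituting:
25x² − 750x + 5225 = 0  ⟹  x² − 30x + 209 = 0
x = 19 or x = 11, giving (19, 9) and (11, 15).
|(19, 9) − (11, 15)| = √((8)² + (−6)²) = 10.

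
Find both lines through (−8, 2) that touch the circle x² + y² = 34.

A line y − (2) = m(x − (−8)) is tangent when its distance from (0, 0) is √34:
(8m − (−2))² = 34(m² + 1)
15m² + 16m − 15 = 0, so m = 3/5 or m = −5/3.
With m = 3/5: 3x − 5y = −34. With m = −5/3: 5x + 3y = −34.

3x − 5y = −34 and 5x + 3y = −34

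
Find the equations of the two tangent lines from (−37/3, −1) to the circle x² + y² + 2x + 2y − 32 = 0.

3x + 5y = −42 and 3x − 5y = −32

A line y − (−1) = m(x − (−37/3)) is tangent when its distance from (−1, −1) is √34:
(34/3m − (0))² = 34(m² + 1)
25m² − 9 = 0, so m = −3/5 or m = 3/5.
With m = −3/5: 3x + 5y = −42. With m = 3/5: 3x − 5y = −32.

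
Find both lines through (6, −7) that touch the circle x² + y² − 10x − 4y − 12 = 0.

5x − 4y = 58 and 4x + 5y = −11

Let a tangent through (6, −7) have slope m. Its distance from (5, 2) must equal √41:
[m·(−1) − (9)]² = 41(m² + 1)
20m² − 9m − 20 = 0, so m = 5/4 or m = −4/5.
With m = 5/4: 5x − 4y = 58. With m = −4/5: 4x + 5y = −11.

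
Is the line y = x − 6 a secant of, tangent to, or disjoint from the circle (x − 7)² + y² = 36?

secant

Substituting the line into the circle gives 2x² − 26x + 49 = 0.
Δ = 676 − 392 = 284.
Two real roots: the line is a secant.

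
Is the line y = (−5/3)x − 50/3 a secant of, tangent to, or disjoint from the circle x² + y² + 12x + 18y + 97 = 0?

secant

Centre (−6, −9), r² = 20. Distance² from centre to line = (−7)²/34 = 49/34.
Since d² < r², the line cuts the circle twice.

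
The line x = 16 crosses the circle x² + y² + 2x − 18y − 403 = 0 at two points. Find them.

(16, −5) and (16, 23)

The line gives x = 16. Substituting into the circle:
y² − 18y − 115 = 0
y = 23 or y = −5, giving (16, 23) and (16, −5).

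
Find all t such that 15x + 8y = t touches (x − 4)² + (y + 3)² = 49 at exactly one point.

t = −83 or t = 155

For a tangent, require d(centre, line) = r = 7.
|15·4 + 8·(−3) − t| / √289 = 7
|t − (36)| = 7·17, so t = 155 or t = −83.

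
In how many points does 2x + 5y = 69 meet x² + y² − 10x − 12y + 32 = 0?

1

Substituting the line into the circle gives 29x² − 406x + 1421 = 0.
Discriminant = (−406)² − 4·29·(1421) = 0.
A repeated root: the line is tangent.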